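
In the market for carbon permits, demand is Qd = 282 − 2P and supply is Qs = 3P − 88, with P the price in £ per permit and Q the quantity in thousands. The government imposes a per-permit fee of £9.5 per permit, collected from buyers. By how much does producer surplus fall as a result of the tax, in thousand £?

Before the tax: set 282 − 2P = 3P − 88 → P* = £74, Q* = 134.
With the tax collected from buyers, demand (in seller-price terms) shifts: Qd = 282 − 2(P + 9.5).
Solving gives Q = 122.6 with buyers paying £79.7 and producers receiving £70.2 (the £9.5 wedge).
ΔPS is the trapezoid between Q = 122.6 and Q = 134 of height £3.8: ½ · (134 + 122.6) · 3.8 = £487.54.

Producer surplus falls by £487.54 thousand.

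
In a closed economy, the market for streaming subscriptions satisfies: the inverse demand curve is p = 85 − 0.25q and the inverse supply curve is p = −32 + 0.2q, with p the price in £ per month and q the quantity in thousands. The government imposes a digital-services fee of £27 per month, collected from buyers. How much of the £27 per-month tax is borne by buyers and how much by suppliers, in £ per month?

Buyers bear £15 per month; suppliers bear £12 per month.

Rewrite in direct form: qd = 340 − 4p and qs = 5p + 160.
Without the tax, 340 − 4p = 5p + 160 gives 9p = 180, so p* = £20 and q* = 260.
With the tax collected from buyers, demand (in seller-price terms) shifts: qd = 340 − 4(p + 27).
New equilibrium: buyers pay £35, suppliers receive £8, q = 200. (Wedge: pb − ps = 27.)
Burden on buyers: £15; on suppliers: £12. (They sum to £27.)
The less price-elastic side of the market bears the larger share of a per-unit tax.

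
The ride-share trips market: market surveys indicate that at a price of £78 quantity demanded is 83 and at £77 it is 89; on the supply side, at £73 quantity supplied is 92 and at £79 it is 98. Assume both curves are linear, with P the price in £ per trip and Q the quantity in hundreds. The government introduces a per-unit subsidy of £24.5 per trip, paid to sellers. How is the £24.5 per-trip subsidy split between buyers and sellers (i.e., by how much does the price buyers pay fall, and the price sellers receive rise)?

Buyers gain £3.5 per trip; sellers gain £21 per trip.

Demand slope: (89 − 83)/(77 − 78) = -6, so Qd = 551 − 6P.
Supply slope: (98 − 92)/(79 − 73) = 1, so Qs = P + 19.
Without the subsidy, 551 − 6P = P + 19 gives 7P = 532, so P* = £76 and Q* = 95.
With a per-unit subsidy paid to sellers, each receives P + 24.5 per unit sold, so supply becomes Qs = (P + 24.5) + 19.
New equilibrium: buyers pay £72.5, sellers receive £97, Q = 116. (Wedge: Pb − Ps = −24.5.)
Gain to buyers: £3.5; to sellers: £21. (They sum to £24.5.)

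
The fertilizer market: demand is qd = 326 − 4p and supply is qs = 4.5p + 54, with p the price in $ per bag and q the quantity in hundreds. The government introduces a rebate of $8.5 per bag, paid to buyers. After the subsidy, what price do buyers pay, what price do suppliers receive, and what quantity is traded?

Without the subsidy, 326 − 4p = 4.5p + 54 gives 8.5p = 272, so p* = $32 and q* = 198.
With a per-unit subsidy paid to buyers, each effectively pays p − 8.5, so demand becomes qd = 326 − 4(p − 8.5).
New equilibrium: buyers pay $27.5, suppliers receive $36, q = 216. (Wedge: pb − ps = −8.5.)

Buyers pay $27.5; suppliers receive $36; quantity = 216.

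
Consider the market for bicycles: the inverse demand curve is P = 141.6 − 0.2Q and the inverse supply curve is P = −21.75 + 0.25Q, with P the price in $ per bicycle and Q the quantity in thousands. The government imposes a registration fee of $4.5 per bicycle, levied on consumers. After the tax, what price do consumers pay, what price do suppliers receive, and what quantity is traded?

Consumers pay $71; suppliers receive $66.5; quantity = 353.

Inverting to Q(P) form: Qd = 708 − 5P; Qs = 4P + 87.
Without the tax, 708 − 5P = 4P + 87 gives 9P = 621, so P* = $69 and Q* = 363.
With the tax collected from consumers, demand (in seller-price terms) shifts: Qd = 708 − 5(P + 4.5).
New equilibrium: consumers pay $71, suppliers receive $66.5, Q = 353. (Wedge: Pb − Ps = 4.5.)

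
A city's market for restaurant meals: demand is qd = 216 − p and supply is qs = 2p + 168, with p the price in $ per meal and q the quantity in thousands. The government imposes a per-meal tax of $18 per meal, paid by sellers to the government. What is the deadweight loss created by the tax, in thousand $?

Without the tax, 216 − p = 2p + 168 gives 3p = 48, so p* = $16 and q* = 200.
With the tax collected from sellers, supply shifts: qs = 2(p − 18) + 168.
New equilibrium: consumers pay $28, sellers receive $10, q = 188. (Wedge: pb − ps = 18.)
Quantity falls by |ΔQ| = |200 − 188| = 12.
DWL = ½ · t · |ΔQ| = ½ · 18 · 12 = $108.

Deadweight loss = $108 thousand.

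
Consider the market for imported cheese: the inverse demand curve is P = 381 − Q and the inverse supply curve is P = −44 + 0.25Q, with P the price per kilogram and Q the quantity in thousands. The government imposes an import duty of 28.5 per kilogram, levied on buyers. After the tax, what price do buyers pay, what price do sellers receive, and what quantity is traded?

Inverting to Q(P) form: Qd = 381 − P; Qs = 4P + 176.
Before the tax: set 381 − P = 4P + 176 → P* = 41, Q* = 340.
With the tax collected from buyers, demand (in seller-price terms) shifts: Qd = 381 − (P + 28.5).
Solving gives Q = 317.2 with buyers paying 63.8 and sellers receiving 35.3 (the 28.5 wedge).
The less price-elastic side of the market bears the larger share of a per-unit tax.

Buyers pay 63.8; sellers receive 35.3; quantity = 317.2.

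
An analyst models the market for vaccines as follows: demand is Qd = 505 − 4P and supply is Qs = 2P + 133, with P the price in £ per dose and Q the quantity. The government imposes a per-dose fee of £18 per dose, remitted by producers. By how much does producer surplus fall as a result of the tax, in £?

Without the tax, 505 − 4P = 2P + 133 gives 6P = 372, so P* = £62 and Q* = 257.
With the tax collected from producers, supply shifts: Qs = 2(P − 18) + 133.
New equilibrium: buyers pay £68, producers receive £50, Q = 233. (Wedge: Pb − Ps = 18.)
ΔPS is the trapezoid between Q = 233 and Q = 257 of height £12: ½ · (257 + 233) · 12 = £2940.

Producer surplus falls by £2940.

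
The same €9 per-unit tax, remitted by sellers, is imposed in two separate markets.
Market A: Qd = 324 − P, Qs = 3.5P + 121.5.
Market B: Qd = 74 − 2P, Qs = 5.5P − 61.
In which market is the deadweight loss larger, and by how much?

Market B, by €27.9.

Market A: pre-tax P* = €45, Q* = 279; post-tax Q = 272; deadweight loss = €31.5.
Market B: pre-tax P* = €18, Q* = 38; post-tax Q = 24.8; deadweight loss = €59.4.
Difference: €31.5 vs €59.4 → market B is larger by €27.9.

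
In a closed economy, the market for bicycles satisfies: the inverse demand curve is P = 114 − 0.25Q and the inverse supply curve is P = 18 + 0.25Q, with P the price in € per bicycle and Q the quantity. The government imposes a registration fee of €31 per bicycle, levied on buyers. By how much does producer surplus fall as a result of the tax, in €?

Producer surplus falls by €2495.5.

Inverting to Q(P) form: Qd = 456 − 4P; Qs = 4P − 72.
Before the tax: set 456 − 4P = 4P − 72 → P* = €66, Q* = 192.
With the tax collected from buyers, demand (in seller-price terms) shifts: Qd = 456 − 4(P + 31).
New equilibrium: buyers pay €81.5, sellers receive €50.5, Q = 130. (Wedge: Pb − Ps = 31.)
ΔPS is the trapezoid between Q = 130 and Q = 192 of height €15.5: ½ · (192 + 130) · 15.5 = €2495.5.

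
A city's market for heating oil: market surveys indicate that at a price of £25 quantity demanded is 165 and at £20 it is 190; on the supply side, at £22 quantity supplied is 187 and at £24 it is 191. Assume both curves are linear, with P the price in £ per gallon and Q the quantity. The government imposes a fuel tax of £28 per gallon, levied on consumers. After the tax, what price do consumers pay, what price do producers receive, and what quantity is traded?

Demand slope: (190 − 165)/(20 − 25) = -5, so Qd = 290 − 5P.
Supply slope: (191 − 187)/(24 − 22) = 2, so Qs = 2P + 143.
Before the tax: set 290 − 5P = 2P + 143 → P* = £21, Q* = 185.
With the tax collected from consumers, demand (in seller-price terms) shifts: Qd = 290 − 5(P + 28).
New equilibrium: consumers pay £29, producers receive £1, Q = 145. (Wedge: Pb − Ps = 28.)
The less price-elastic side of the market bears the larger share of a per-unit tax.

Consumers pay £29; producers receive £1; quantity = 145.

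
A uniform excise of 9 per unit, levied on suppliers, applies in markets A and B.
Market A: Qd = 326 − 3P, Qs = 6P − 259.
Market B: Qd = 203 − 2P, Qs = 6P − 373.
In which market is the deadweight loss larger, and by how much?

Market A: pre-tax P* = 65, Q* = 131; post-tax Q = 113; deadweight loss = 81.
Market B: pre-tax P* = 72, Q* = 59; post-tax Q = 45.5; deadweight loss = 60.75.
Difference: 81 vs 60.75 → market A is larger by 20.25.

Market A, by 20.25.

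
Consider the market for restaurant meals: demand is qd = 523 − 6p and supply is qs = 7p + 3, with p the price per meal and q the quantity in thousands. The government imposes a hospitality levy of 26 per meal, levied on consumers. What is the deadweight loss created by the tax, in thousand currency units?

Deadweight loss = 1092 thousand.

Without the tax, 523 − 6p = 7p + 3 gives 13p = 520, so p* = 40 and q* = 283.
With the tax collected from consumers, demand (in seller-price terms) shifts: qd = 523 − 6(p + 26).
Solving gives q = 199 with consumers paying 54 and producers receiving 28 (the 26 wedge).
Quantity falls by |ΔQ| = |283 − 199| = 84.
DWL = ½ · t · |ΔQ| = ½ · 26 · 84 = 1092.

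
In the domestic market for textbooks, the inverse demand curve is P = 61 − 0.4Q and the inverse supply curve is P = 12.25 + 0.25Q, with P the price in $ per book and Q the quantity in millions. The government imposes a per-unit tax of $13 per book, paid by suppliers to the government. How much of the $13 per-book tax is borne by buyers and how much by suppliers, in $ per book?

Buyers bear $8 per book; suppliers bear $5 per book.

Rewrite in direct form: Qd = 152.5 − 2.5P and Qs = 4P − 49.
Before the tax: set 152.5 − 2.5P = 4P − 49 → P* = $31, Q* = 75.
With the tax collected from suppliers, supply shifts: Qs = 4(P − 13) − 49.
Solving gives Q = 55 with buyers paying $39 and suppliers receiving $26 (the $13 wedge).
Burden on buyers: $8; on suppliers: $5. (They sum to $13.)
The less price-elastic side of the market bears the larger share of a per-unit tax.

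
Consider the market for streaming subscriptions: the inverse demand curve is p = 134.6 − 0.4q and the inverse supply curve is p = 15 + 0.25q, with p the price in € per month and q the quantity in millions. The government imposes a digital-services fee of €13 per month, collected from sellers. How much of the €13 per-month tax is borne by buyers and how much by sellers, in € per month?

Buyers bear €8 per month; sellers bear €5 per month.

Rewrite in direct form: qd = 336.5 − 2.5p and qs = 4p − 60.
Before the tax: set 336.5 − 2.5p = 4p − 60 → p* = €61, q* = 184.
With the tax collected from sellers, supply shifts: qs = 4(p − 13) − 60.
New equilibrium: buyers pay €69, sellers receive €56, q = 164. (Wedge: pb − ps = 13.)
Burden on buyers: €8; on sellers: €5. (They sum to €13.)
The less price-elastic side of the market bears the larger share of a per-unit tax.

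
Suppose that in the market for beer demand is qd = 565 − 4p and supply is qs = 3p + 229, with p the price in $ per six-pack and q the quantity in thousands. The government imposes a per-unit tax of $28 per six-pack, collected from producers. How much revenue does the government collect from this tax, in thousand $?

Tax revenue = $9100 thousand.

Without the tax, 565 − 4p = 3p + 229 gives 7p = 336, so p* = $48 and q* = 373.
With the tax collected from producers, supply shifts: qs = 3(p − 28) + 229.
Solving gives q = 325 with buyers paying $60 and producers receiving $32 (the $28 wedge).
Revenue = t · Q = 28 · 325 = $9100.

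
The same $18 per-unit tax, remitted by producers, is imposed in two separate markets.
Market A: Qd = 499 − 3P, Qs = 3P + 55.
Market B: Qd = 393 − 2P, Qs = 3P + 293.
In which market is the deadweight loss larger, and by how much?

Market A: pre-tax P* = $74, Q* = 277; post-tax Q = 250; deadweight loss = $243.
Market B: pre-tax P* = $20, Q* = 353; post-tax Q = 331.4; deadweight loss = $194.4.
Difference: $243 vs $194.4 → market A is larger by $48.6.

Market A, by $48.6.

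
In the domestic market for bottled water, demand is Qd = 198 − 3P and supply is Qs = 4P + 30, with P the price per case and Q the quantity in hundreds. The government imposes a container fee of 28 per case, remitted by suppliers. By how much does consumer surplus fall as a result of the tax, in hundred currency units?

Before the tax: set 198 − 3P = 4P + 30 → P* = 24, Q* = 126.
With the tax collected from suppliers, supply shifts: Qs = 4(P − 28) + 30.
Solving gives Q = 78 with consumers paying 40 and suppliers receiving 12 (the 28 wedge).
ΔCS is the trapezoid between Q = 78 and Q = 126 of height 16: ½ · (126 + 78) · 16 = 1632.

Consumer surplus falls by 1632 hundred.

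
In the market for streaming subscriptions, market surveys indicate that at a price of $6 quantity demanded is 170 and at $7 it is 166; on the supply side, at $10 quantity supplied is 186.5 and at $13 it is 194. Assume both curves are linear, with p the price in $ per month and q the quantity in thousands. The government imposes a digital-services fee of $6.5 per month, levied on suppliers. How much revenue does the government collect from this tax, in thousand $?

Tax revenue = $1066 thousand.

Demand slope: (166 − 170)/(7 − 6) = -4, so qd = 194 − 4p.
Supply slope: (194 − 186.5)/(13 − 10) = 2.5, so qs = 2.5p + 161.5.
Before the tax: set 194 − 4p = 2.5p + 161.5 → p* = $5, q* = 174.
With the tax collected from suppliers, supply shifts: qs = 2.5(p − 6.5) + 161.5.
Solving gives q = 164 with consumers paying $7.5 and suppliers receiving $1 (the $6.5 wedge).
Revenue = t · Q = 6.5 · 164 = $1066.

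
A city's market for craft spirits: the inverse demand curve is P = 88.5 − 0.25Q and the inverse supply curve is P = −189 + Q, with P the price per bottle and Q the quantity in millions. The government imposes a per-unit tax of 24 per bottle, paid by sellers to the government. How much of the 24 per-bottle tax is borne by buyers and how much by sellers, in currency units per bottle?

Buyers bear 4.8 per bottle; sellers bear 19.2 per bottle.

Rewrite in direct form: Qd = 354 − 4P and Qs = P + 189.
Without the tax, 354 − 4P = P + 189 gives 5P = 165, so P* = 33 and Q* = 222.
With the tax collected from sellers, supply shifts: Qs = (P − 24) + 189.
Solving gives Q = 202.8 with buyers paying 37.8 and sellers receiving 13.8 (the 24 wedge).
Burden on buyers: 4.8; on sellers: 19.2. (They sum to 24.)
The less price-elastic side of the market bears the larger share of a per-unit tax.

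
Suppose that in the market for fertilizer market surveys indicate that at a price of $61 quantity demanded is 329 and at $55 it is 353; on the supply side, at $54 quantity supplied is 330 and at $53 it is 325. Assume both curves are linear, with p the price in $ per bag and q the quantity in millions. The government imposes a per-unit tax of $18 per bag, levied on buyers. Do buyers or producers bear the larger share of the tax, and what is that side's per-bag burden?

Demand slope: (353 − 329)/(55 − 61) = -4, so qd = 573 − 4p.
Supply slope: (325 − 330)/(53 − 54) = 5, so qs = 5p + 60.
Before the tax: set 573 − 4p = 5p + 60 → p* = $57, q* = 345.
With the tax collected from buyers, demand (in seller-price terms) shifts: qd = 573 − 4(p + 18).
Solving gives q = 305 with buyers paying $67 and producers receiving $49 (the $18 wedge).
Per-bag burden: buyers $10, producers $8.
Buyers take the larger share because demand is less price-elastic here (demand slope 4 vs supply slope 5).
The less price-elastic side of the market bears the larger share of a per-unit tax.

Buyers bear the larger share: $10 per bag.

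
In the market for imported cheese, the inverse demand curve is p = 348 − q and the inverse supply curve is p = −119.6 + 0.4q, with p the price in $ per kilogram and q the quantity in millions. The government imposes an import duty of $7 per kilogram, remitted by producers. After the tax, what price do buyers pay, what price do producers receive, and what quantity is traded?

Buyers pay $19; producers receive $12; quantity = 329.

Rewrite in direct form: qd = 348 − p and qs = 2.5p + 299.
Before the tax: set 348 − p = 2.5p + 299 → p* = $14, q* = 334.
With the tax collected from producers, supply shifts: qs = 2.5(p − 7) + 299.
New equilibrium: buyers pay $19, producers receive $12, q = 329. (Wedge: pb − ps = 7.)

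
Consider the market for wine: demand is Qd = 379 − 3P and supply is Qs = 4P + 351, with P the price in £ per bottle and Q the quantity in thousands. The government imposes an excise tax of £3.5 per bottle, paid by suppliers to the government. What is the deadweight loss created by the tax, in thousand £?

Before the tax: set 379 − 3P = 4P + 351 → P* = £4, Q* = 367.
With the tax collected from suppliers, supply shifts: Qs = 4(P − 3.5) + 351.
Solving gives Q = 361 with buyers paying £6 and suppliers receiving £2.5 (the £3.5 wedge).
Quantity falls by |ΔQ| = |367 − 361| = 6.
DWL = ½ · t · |ΔQ| = ½ · 3.5 · 6 = £10.5.

Deadweight loss = £10.5 thousand.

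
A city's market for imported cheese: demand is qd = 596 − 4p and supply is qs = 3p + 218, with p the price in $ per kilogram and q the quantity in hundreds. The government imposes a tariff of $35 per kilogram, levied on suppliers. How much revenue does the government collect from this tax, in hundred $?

Before the tax: set 596 − 4p = 3p + 218 → p* = $54, q* = 380.
With the tax collected from suppliers, supply shifts: qs = 3(p − 35) + 218.
New equilibrium: consumers pay $69, suppliers receive $34, q = 320. (Wedge: pb − ps = 35.)
Revenue = t · Q = 35 · 320 = $11200.

Tax revenue = $11200 hundred.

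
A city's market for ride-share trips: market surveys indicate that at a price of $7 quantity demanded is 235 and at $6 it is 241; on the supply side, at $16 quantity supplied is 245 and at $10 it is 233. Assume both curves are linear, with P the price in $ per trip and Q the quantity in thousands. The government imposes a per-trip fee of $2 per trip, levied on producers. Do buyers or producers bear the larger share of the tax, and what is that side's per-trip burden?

Demand slope: (241 − 235)/(6 − 7) = -6, so Qd = 277 − 6P.
Supply slope: (233 − 245)/(10 − 16) = 2, so Qs = 2P + 213.
Without the tax, 277 − 6P = 2P + 213 gives 8P = 64, so P* = $8 and Q* = 229.
With the tax collected from producers, supply shifts: Qs = 2(P − 2) + 213.
Solving gives Q = 226 with buyers paying $8.5 and producers receiving $6.5 (the $2 wedge).
Per-trip burden: buyers $0.5, producers $1.5.
Producers take the larger share because supply is less price-elastic here (demand slope 6 vs supply slope 2).
The less price-elastic side of the market bears the larger share of a per-unit tax.

Producers bear the larger share: $1.5 per trip.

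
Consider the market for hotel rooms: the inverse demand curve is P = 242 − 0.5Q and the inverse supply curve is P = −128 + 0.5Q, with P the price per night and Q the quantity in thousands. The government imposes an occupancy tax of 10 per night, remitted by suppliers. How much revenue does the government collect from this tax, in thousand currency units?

Inverting to Q(P) form: Qd = 484 − 2P; Qs = 2P + 256.
Before the tax: set 484 − 2P = 2P + 256 → P* = 57, Q* = 370.
With the tax collected from suppliers, supply shifts: Qs = 2(P − 10) + 256.
New equilibrium: consumers pay 62, suppliers receive 52, Q = 360. (Wedge: Pb − Ps = 10.)
Revenue = t · Q = 10 · 360 = 3600.

Tax revenue = 3600 thousand.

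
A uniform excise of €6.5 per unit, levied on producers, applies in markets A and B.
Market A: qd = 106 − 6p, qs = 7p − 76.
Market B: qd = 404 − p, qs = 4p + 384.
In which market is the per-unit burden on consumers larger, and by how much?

Market A: pre-tax p* = €14, q* = 22; post-tax q = 1; per-unit burden on consumers = €3.5.
Market B: pre-tax p* = €4, q* = 400; post-tax q = 394.8; per-unit burden on consumers = €5.2.
Difference: €3.5 vs €5.2 → market B is larger by €1.7.

Market B, by €1.7.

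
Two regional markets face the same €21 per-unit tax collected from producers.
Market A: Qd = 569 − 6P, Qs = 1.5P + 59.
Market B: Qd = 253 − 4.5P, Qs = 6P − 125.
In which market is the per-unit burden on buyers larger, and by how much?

Market B, by €7.8.

Market A: pre-tax P* = €68, Q* = 161; post-tax Q = 135.8; per-unit burden on buyers = €4.2.
Market B: pre-tax P* = €36, Q* = 91; post-tax Q = 37; per-unit burden on buyers = €12.
Difference: €4.2 vs €12 → market B is larger by €7.8.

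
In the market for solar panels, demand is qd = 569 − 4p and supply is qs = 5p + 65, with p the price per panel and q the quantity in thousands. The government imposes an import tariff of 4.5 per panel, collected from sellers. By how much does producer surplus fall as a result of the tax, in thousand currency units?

Producer surplus falls by 680 thousand.

Without the tax, 569 − 4p = 5p + 65 gives 9p = 504, so p* = 56 and q* = 345.
With the tax collected from sellers, supply shifts: qs = 5(p − 4.5) + 65.
Solving gives q = 335 with buyers paying 58.5 and sellers receiving 54 (the 4.5 wedge).
ΔPS is the trapezoid between Q = 335 and Q = 345 of height 2: ½ · (345 + 335) · 2 = 680.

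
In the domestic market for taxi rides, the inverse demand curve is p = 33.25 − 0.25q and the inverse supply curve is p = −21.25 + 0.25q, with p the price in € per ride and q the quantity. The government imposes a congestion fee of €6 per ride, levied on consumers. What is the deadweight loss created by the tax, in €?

Deadweight loss = €36.

Inverting to q(p) form: qd = 133 − 4p; qs = 4p + 85.
Without the tax, 133 − 4p = 4p + 85 gives 8p = 48, so p* = €6 and q* = 109.
With the tax collected from consumers, demand (in seller-price terms) shifts: qd = 133 − 4(p + 6).
Solving gives q = 97 with consumers paying €9 and sellers receiving €3 (the €6 wedge).
Quantity falls by |ΔQ| = |109 − 97| = 12.
DWL = ½ · t · |ΔQ| = ½ · 6 · 12 = €36.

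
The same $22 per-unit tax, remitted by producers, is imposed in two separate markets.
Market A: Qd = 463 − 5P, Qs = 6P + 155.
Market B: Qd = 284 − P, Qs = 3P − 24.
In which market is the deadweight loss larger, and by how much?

Market A: pre-tax P* = $28, Q* = 323; post-tax Q = 263; deadweight loss = $660.
Market B: pre-tax P* = $77, Q* = 207; post-tax Q = 190.5; deadweight loss = $181.5.
Difference: $660 vs $181.5 → market A is larger by $478.5.

Market A, by $478.5.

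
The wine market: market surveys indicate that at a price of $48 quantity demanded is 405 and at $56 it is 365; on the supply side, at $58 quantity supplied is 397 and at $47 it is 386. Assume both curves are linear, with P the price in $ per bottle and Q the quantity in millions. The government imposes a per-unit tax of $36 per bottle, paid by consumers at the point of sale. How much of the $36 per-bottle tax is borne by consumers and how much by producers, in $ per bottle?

Demand slope: (365 − 405)/(56 − 48) = -5, so Qd = 645 − 5P.
Supply slope: (386 − 397)/(47 − 58) = 1, so Qs = P + 339.
Without the tax, 645 − 5P = P + 339 gives 6P = 306, so P* = $51 and Q* = 390.
With the tax collected from consumers, demand (in seller-price terms) shifts: Qd = 645 − 5(P + 36).
New equilibrium: consumers pay $57, producers receive $21, Q = 360. (Wedge: Pb − Ps = 36.)
Burden on consumers: $6; on producers: $30. (They sum to $36.)
The less price-elastic side of the market bears the larger share of a per-unit tax.

Consumers bear $6 per bottle; producers bear $30 per bottle.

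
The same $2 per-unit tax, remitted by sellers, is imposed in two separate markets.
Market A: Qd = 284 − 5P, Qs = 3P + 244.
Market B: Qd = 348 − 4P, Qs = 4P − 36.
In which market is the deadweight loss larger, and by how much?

Market A: pre-tax P* = $5, Q* = 259; post-tax Q = 255.25; deadweight loss = $3.75.
Market B: pre-tax P* = $48, Q* = 156; post-tax Q = 152; deadweight loss = $4.
Difference: $3.75 vs $4 → market B is larger by $0.25.

Market B, by $0.25.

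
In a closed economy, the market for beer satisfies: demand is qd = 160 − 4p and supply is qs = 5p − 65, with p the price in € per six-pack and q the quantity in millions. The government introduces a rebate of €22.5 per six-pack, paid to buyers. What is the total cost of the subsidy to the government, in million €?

Before the subsidy: set 160 − 4p = 5p − 65 → p* = €25, q* = 60.
With a per-unit subsidy paid to buyers, each effectively pays p − 22.5, so demand becomes qd = 160 − 4(p − 22.5).
Solving gives q = 110 with buyers paying €12.5 and sellers receiving €35 (the €22.5 wedge).
Outlay = t · Q = 22.5 · 110 = €2475.

Government outlay = €2475 million.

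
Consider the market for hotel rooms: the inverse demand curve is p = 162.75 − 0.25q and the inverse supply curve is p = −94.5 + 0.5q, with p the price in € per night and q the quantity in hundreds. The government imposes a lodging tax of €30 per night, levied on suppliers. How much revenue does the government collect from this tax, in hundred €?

Inverting to q(p) form: qd = 651 − 4p; qs = 2p + 189.
Without the tax, 651 − 4p = 2p + 189 gives 6p = 462, so p* = €77 and q* = 343.
With the tax collected from suppliers, supply shifts: qs = 2(p − 30) + 189.
New equilibrium: consumers pay €87, suppliers receive €57, q = 303. (Wedge: pb − ps = 30.)
Revenue = t · Q = 30 · 303 = €9090.

Tax revenue = €9090 hundred.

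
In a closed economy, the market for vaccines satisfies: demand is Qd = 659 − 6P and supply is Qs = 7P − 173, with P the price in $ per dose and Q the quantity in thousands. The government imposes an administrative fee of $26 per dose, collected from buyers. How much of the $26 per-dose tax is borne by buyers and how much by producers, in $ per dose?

Buyers bear $14 per dose; producers bear $12 per dose.

Before the tax: set 659 − 6P = 7P − 173 → P* = $64, Q* = 275.
With the tax collected from buyers, demand (in seller-price terms) shifts: Qd = 659 − 6(P + 26).
Solving gives Q = 191 with buyers paying $78 and producers receiving $52 (the $26 wedge).
Burden on buyers: $14; on producers: $12. (They sum to $26.)
The less price-elastic side of the market bears the larger share of a per-unit tax.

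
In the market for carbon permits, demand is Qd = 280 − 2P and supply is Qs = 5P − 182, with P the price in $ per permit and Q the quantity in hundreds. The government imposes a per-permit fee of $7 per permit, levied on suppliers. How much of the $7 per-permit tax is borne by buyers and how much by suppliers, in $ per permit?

Without the tax, 280 − 2P = 5P − 182 gives 7P = 462, so P* = $66 and Q* = 148.
With the tax collected from suppliers, supply shifts: Qs = 5(P − 7) − 182.
Solving gives Q = 138 with buyers paying $71 and suppliers receiving $64 (the $7 wedge).
Burden on buyers: $5; on suppliers: $2. (They sum to $7.)
The less price-elastic side of the market bears the larger share of a per-unit tax.

Buyers bear $5 per permit; suppliers bear $2 per permit.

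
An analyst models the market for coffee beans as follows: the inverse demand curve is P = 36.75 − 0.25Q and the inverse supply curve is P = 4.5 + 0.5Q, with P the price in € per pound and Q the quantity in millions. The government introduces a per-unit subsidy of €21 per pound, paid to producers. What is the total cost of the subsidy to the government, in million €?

Government outlay = €1491 million.

Inverting to Q(P) form: Qd = 147 − 4P; Qs = 2P − 9.
Before the subsidy: set 147 − 4P = 2P − 9 → P* = €26, Q* = 43.
With a per-unit subsidy paid to producers, each receives P + 21 per unit sold, so supply becomes Qs = 2(P + 21) − 9.
Solving gives Q = 71 with buyers paying €19 and producers receiving €40 (the €21 wedge).
Outlay = t · Q = 21 · 71 = €1491.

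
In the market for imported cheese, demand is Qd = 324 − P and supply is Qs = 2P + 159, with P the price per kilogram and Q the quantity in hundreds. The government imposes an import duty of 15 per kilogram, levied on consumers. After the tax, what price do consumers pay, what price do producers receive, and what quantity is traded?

Consumers pay 65; producers receive 50; quantity = 259.

Without the tax, 324 − P = 2P + 159 gives 3P = 165, so P* = 55 and Q* = 269.
With the tax collected from consumers, demand (in seller-price terms) shifts: Qd = 324 − (P + 15).
Solving gives Q = 259 with consumers paying 65 and producers receiving 50 (the 15 wedge).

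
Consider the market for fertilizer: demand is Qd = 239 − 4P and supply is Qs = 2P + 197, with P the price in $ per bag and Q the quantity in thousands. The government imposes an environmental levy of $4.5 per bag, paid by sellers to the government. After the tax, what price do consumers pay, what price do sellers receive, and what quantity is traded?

Consumers pay $8.5; sellers receive $4; quantity = 205.

Without the tax, 239 − 4P = 2P + 197 gives 6P = 42, so P* = $7 and Q* = 211.
With the tax collected from sellers, supply shifts: Qs = 2(P − 4.5) + 197.
Solving gives Q = 205 with consumers paying $8.5 and sellers receiving $4 (the $4.5 wedge).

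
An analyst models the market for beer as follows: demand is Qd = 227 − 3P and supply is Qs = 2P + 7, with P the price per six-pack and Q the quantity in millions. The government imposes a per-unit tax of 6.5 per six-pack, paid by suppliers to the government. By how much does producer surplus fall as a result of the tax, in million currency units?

Before the tax: set 227 − 3P = 2P + 7 → P* = 44, Q* = 95.
With the tax collected from suppliers, supply shifts: Qs = 2(P − 6.5) + 7.
Solving gives Q = 87.2 with consumers paying 46.6 and suppliers receiving 40.1 (the 6.5 wedge).
ΔPS is the trapezoid between Q = 87.2 and Q = 95 of height 3.9: ½ · (95 + 87.2) · 3.9 = 355.29.

Producer surplus falls by 355.29 million.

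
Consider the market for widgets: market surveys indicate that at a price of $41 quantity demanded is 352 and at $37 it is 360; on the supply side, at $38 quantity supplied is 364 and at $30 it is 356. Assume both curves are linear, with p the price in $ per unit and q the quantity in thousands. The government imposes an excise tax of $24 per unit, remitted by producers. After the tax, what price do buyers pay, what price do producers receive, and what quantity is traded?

Buyers pay $44; producers receive $20; quantity = 346.

Demand slope: (360 − 352)/(37 − 41) = -2, so qd = 434 − 2p.
Supply slope: (356 − 364)/(30 − 38) = 1, so qs = p + 326.
Before the tax: set 434 − 2p = p + 326 → p* = $36, q* = 362.
With the tax collected from producers, supply shifts: qs = (p − 24) + 326.
Solving gives q = 346 with buyers paying $44 and producers receiving $20 (the $24 wedge).
The less price-elastic side of the market bears the larger share of a per-unit tax.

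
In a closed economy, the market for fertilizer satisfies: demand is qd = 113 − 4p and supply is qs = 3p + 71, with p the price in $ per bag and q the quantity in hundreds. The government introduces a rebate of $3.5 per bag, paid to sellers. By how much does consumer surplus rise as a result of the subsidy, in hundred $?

Without the subsidy, 113 − 4p = 3p + 71 gives 7p = 42, so p* = $6 and q* = 89.
With a per-unit subsidy paid to sellers, each receives p + 3.5 per unit sold, so supply becomes qs = 3(p + 3.5) + 71.
New equilibrium: consumers pay $4.5, sellers receive $8, q = 95. (Wedge: pb − ps = −3.5.)
ΔCS is the trapezoid between Q = 95 and Q = 89 of height $1.5: ½ · (89 + 95) · 1.5 = $138.

Consumer surplus rises by $138 hundred.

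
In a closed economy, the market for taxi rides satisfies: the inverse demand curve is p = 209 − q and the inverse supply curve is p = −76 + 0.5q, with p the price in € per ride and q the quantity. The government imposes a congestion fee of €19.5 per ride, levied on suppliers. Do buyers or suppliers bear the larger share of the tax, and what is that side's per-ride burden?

Rewrite in direct form: qd = 209 − p and qs = 2p + 152.
Before the tax: set 209 − p = 2p + 152 → p* = €19, q* = 190.
With the tax collected from suppliers, supply shifts: qs = 2(p − 19.5) + 152.
Solving gives q = 177 with buyers paying €32 and suppliers receiving €12.5 (the €19.5 wedge).
Per-ride burden: buyers €13, suppliers €6.5.
Buyers take the larger share because demand is less price-elastic here (demand slope 1 vs supply slope 2).

Buyers bear the larger share: €13 per ride.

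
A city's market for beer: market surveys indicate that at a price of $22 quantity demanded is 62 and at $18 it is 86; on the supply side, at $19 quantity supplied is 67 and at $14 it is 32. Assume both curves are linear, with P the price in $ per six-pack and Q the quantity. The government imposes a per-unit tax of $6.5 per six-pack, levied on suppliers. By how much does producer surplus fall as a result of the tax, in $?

Demand slope: (86 − 62)/(18 − 22) = -6, so Qd = 194 − 6P.
Supply slope: (32 − 67)/(14 − 19) = 7, so Qs = 7P − 66.
Before the tax: set 194 − 6P = 7P − 66 → P* = $20, Q* = 74.
With the tax collected from suppliers, supply shifts: Qs = 7(P − 6.5) − 66.
New equilibrium: buyers pay $23.5, suppliers receive $17, Q = 53. (Wedge: Pb − Ps = 6.5.)
ΔPS is the trapezoid between Q = 53 and Q = 74 of height $3: ½ · (74 + 53) · 3 = $190.5.

Producer surplus falls by $190.5.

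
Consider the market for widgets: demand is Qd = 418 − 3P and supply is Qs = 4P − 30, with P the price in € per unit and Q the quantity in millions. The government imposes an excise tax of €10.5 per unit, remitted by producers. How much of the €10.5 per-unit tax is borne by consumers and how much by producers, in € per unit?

Before the tax: set 418 − 3P = 4P − 30 → P* = €64, Q* = 226.
With the tax collected from producers, supply shifts: Qs = 4(P − 10.5) − 30.
New equilibrium: consumers pay €70, producers receive €59.5, Q = 208. (Wedge: Pb − Ps = 10.5.)
Burden on consumers: €6; on producers: €4.5. (They sum to €10.5.)

Consumers bear €6 per unit; producers bear €4.5 per unit.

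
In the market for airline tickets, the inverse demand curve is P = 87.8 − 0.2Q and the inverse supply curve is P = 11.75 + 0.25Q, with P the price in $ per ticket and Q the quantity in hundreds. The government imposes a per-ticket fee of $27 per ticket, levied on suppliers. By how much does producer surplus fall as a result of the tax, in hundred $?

Rewrite in direct form: Qd = 439 − 5P and Qs = 4P − 47.
Before the tax: set 439 − 5P = 4P − 47 → P* = $54, Q* = 169.
With the tax collected from suppliers, supply shifts: Qs = 4(P − 27) − 47.
Solving gives Q = 109 with consumers paying $66 and suppliers receiving $39 (the $27 wedge).
ΔPS is the trapezoid between Q = 109 and Q = 169 of height $15: ½ · (169 + 109) · 15 = $2085.

Producer surplus falls by $2085 hundred.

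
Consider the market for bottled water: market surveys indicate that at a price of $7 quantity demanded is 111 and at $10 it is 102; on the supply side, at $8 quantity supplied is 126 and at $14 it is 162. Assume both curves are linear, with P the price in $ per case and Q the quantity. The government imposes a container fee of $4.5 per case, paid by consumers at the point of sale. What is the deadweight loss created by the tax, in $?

Deadweight loss = $20.25.

Demand slope: (102 − 111)/(10 − 7) = -3, so Qd = 132 − 3P.
Supply slope: (162 − 126)/(14 − 8) = 6, so Qs = 6P + 78.
Before the tax: set 132 − 3P = 6P + 78 → P* = $6, Q* = 114.
With the tax collected from consumers, demand (in seller-price terms) shifts: Qd = 132 − 3(P + 4.5).
Solving gives Q = 105 with consumers paying $9 and producers receiving $4.5 (the $4.5 wedge).
Quantity falls by |ΔQ| = |114 − 105| = 9.
DWL = ½ · t · |ΔQ| = ½ · 4.5 · 9 = $20.25.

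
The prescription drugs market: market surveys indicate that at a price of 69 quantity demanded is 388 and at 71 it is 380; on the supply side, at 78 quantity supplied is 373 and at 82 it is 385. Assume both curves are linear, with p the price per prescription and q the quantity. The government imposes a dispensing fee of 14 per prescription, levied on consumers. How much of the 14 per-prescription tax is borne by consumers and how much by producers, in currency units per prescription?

Demand slope: (380 − 388)/(71 − 69) = -4, so qd = 664 − 4p.
Supply slope: (385 − 373)/(82 − 78) = 3, so qs = 3p + 139.
Without the tax, 664 − 4p = 3p + 139 gives 7p = 525, so p* = 75 and q* = 364.
With the tax collected from consumers, demand (in seller-price terms) shifts: qd = 664 − 4(p + 14).
New equilibrium: consumers pay 81, producers receive 67, q = 340. (Wedge: pb − ps = 14.)
Burden on consumers: 6; on producers: 8. (They sum to 14.)
The less price-elastic side of the market bears the larger share of a per-unit tax.

Consumers bear 6 per prescription; producers bear 8 per prescription.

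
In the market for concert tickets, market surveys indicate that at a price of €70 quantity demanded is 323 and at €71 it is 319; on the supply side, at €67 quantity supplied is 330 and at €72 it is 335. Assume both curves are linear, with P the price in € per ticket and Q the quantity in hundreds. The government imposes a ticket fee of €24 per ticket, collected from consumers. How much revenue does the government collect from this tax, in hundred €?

Tax revenue = €7483.2 hundred.

Demand slope: (319 − 323)/(71 − 70) = -4, so Qd = 603 − 4P.
Supply slope: (335 − 330)/(72 − 67) = 1, so Qs = P + 263.
Without the tax, 603 − 4P = P + 263 gives 5P = 340, so P* = €68 and Q* = 331.
With the tax collected from consumers, demand (in seller-price terms) shifts: Qd = 603 − 4(P + 24).
Solving gives Q = 311.8 with consumers paying €72.8 and producers receiving €48.8 (the €24 wedge).
Revenue = t · Q = 24 · 311.8 = €7483.2.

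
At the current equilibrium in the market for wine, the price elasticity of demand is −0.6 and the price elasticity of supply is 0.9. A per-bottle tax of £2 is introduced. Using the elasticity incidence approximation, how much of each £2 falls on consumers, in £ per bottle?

Consumers bear ≈ £1.2 per bottle.

Incidence ratio: consumers' share ≈ εs / (εs + |εd|) = 0.9 / (0.9 + 0.6) = 0.6.
So consumers bear ≈ 0.6 × £2 = £1.2; suppliers bear £0.8.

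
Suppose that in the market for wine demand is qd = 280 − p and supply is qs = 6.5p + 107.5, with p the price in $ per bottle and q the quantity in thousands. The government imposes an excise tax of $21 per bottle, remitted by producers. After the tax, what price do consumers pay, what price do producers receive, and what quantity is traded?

Consumers pay $41.2; producers receive $20.2; quantity = 238.8.

Without the tax, 280 − p = 6.5p + 107.5 gives 7.5p = 172.5, so p* = $23 and q* = 257.
With the tax collected from producers, supply shifts: qs = 6.5(p − 21) + 107.5.
New equilibrium: consumers pay $41.2, producers receive $20.2, q = 238.8. (Wedge: pb − ps = 21.)
The less price-elastic side of the market bears the larger share of a per-unit tax.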